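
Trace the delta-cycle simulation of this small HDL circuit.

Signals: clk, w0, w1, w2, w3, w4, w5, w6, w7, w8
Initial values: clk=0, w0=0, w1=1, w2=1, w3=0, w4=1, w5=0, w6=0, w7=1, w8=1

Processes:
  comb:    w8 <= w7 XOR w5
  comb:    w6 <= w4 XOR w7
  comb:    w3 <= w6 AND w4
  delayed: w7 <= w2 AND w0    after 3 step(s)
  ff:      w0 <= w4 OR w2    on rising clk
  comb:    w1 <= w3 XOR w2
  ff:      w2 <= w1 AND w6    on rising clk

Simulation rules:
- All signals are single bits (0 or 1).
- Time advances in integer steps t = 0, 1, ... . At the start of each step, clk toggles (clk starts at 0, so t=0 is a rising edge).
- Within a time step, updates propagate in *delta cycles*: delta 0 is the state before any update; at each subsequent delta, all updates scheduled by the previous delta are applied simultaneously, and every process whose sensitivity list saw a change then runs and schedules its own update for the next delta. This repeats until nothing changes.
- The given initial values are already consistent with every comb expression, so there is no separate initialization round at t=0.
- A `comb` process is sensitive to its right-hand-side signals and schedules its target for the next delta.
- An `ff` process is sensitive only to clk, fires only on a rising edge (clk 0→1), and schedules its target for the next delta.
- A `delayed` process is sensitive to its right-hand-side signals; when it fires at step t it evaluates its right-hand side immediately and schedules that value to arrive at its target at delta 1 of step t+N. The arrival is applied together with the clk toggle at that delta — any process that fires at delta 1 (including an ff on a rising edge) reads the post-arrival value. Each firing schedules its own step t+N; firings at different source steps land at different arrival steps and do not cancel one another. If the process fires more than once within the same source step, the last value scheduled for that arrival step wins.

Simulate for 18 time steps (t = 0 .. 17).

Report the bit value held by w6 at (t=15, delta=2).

[bits: w3,w8,w1,clk,w6,w4,w0,w5,w2,w7]
t=0: Δ0=0110010011 Δ1=0111010011 Δ2=0111011001 Δ3=0101011001 | 3Δ
t=1: Δ0=0101011001 Δ1=0100011001 | 1Δ
t=2: Δ0=0100011001 Δ1=0101011001 | 1Δ
t=3: Δ0=0101011001 Δ1=0100011000 Δ2=0000111000 Δ3=1000111000 Δ4=1010111000 | 4Δ
t=4: Δ0=1010111000 Δ1=1011111000 Δ2=1011111010 Δ3=1001111010 | 3Δ
t=5: Δ0=1001111010 Δ1=1000111010 | 1Δ
t=6: Δ0=1000111010 Δ1=1001111010 Δ2=1001111000 Δ3=1011111000 | 3Δ
t=7: Δ0=1011111000 Δ1=1010111001 Δ2=1110011001 Δ3=0110011001 Δ4=0100011001 | 4Δ
t=8: Δ0=0100011001 Δ1=0101011001 | 1Δ
t=9: Δ0=0101011001 Δ1=0100011000 Δ2=0000111000 Δ3=1000111000 Δ4=1010111000 | 4Δ
t=10: Δ0=1010111000 Δ1=1011111000 Δ2=1011111010 Δ3=1001111010 | 3Δ
t=11: Δ0=1001111010 Δ1=1000111010 | 1Δ
t=12: Δ0=1000111010 Δ1=1001111010 Δ2=1001111000 Δ3=1011111000 | 3Δ
t=13: Δ0=1011111000 Δ1=1010111001 Δ2=1110011001 Δ3=0110011001 Δ4=0100011001 | 4Δ
t=14: Δ0=0100011001 Δ1=0101011001 | 1Δ
t=15: Δ0=0101011001 Δ1=0100011000 Δ2=0000111000 Δ3=1000111000 Δ4=1010111000 | 4Δ
t=16: Δ0=1010111000 Δ1=1011111000 Δ2=1011111010 Δ3=1001111010 | 3Δ
t=17: Δ0=1001111010 Δ1=1000111010 | 1Δ

1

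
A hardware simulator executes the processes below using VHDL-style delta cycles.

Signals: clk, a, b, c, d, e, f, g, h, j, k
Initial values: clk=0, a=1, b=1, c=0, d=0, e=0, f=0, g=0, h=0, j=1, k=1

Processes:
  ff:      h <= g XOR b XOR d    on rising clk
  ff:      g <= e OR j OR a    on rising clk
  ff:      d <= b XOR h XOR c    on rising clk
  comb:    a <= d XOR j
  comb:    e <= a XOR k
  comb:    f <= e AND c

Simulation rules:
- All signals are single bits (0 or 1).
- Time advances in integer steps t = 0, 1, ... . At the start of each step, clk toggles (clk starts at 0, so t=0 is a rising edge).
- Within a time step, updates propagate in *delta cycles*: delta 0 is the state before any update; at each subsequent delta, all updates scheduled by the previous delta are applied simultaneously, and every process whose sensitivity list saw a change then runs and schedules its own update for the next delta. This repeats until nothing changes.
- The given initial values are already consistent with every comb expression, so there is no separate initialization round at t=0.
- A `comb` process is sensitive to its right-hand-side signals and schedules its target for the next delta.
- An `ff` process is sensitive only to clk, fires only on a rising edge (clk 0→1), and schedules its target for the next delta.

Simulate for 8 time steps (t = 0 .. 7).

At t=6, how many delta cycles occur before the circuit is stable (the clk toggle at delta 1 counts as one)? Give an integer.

t0.Δ0 e=0 c=0 b=1 d=0 clk=0 h=0 j=1 a=1 k=1 g=0 f=0
t0.Δ1 e=0 c=0 b=1 d=0 clk=1 h=0 j=1 a=1 k=1 g=0 f=0
t0.Δ2 e=0 c=0 b=1 d=1 clk=1 h=1 j=1 a=1 k=1 g=1 f=0
t0.Δ3 e=0 c=0 b=1 d=1 clk=1 h=1 j=1 a=0 k=1 g=1 f=0
t0.Δ4 e=1 c=0 b=1 d=1 clk=1 h=1 j=1 a=0 k=1 g=1 f=0
t1.Δ0 e=1 c=0 b=1 d=1 clk=1 h=1 j=1 a=0 k=1 g=1 f=0
t1.Δ1 e=1 c=0 b=1 d=1 clk=0 h=1 j=1 a=0 k=1 g=1 f=0
t2.Δ0 e=1 c=0 b=1 d=1 clk=0 h=1 j=1 a=0 k=1 g=1 f=0
t2.Δ1 e=1 c=0 b=1 d=1 clk=1 h=1 j=1 a=0 k=1 g=1 f=0
t2.Δ2 e=1 c=0 b=1 d=0 clk=1 h=1 j=1 a=0 k=1 g=1 f=0
t2.Δ3 e=1 c=0 b=1 d=0 clk=1 h=1 j=1 a=1 k=1 g=1 f=0
t2.Δ4 e=0 c=0 b=1 d=0 clk=1 h=1 j=1 a=1 k=1 g=1 f=0
t3.Δ0 e=0 c=0 b=1 d=0 clk=1 h=1 j=1 a=1 k=1 g=1 f=0
t3.Δ1 e=0 c=0 b=1 d=0 clk=0 h=1 j=1 a=1 k=1 g=1 f=0
t4.Δ0 e=0 c=0 b=1 d=0 clk=0 h=1 j=1 a=1 k=1 g=1 f=0
t4.Δ1 e=0 c=0 b=1 d=0 clk=1 h=1 j=1 a=1 k=1 g=1 f=0
t4.Δ2 e=0 c=0 b=1 d=0 clk=1 h=0 j=1 a=1 k=1 g=1 f=0
t5.Δ0 e=0 c=0 b=1 d=0 clk=1 h=0 j=1 a=1 k=1 g=1 f=0
t5.Δ1 e=0 c=0 b=1 d=0 clk=0 h=0 j=1 a=1 k=1 g=1 f=0
t6.Δ0 e=0 c=0 b=1 d=0 clk=0 h=0 j=1 a=1 k=1 g=1 f=0
t6.Δ1 e=0 c=0 b=1 d=0 clk=1 h=0 j=1 a=1 k=1 g=1 f=0
t6.Δ2 e=0 c=0 b=1 d=1 clk=1 h=0 j=1 a=1 k=1 g=1 f=0
t6.Δ3 e=0 c=0 b=1 d=1 clk=1 h=0 j=1 a=0 k=1 g=1 f=0
t6.Δ4 e=1 c=0 b=1 d=1 clk=1 h=0 j=1 a=0 k=1 g=1 f=0
t7.Δ0 e=1 c=0 b=1 d=1 clk=1 h=0 j=1 a=0 k=1 g=1 f=0
t7.Δ1 e=1 c=0 b=1 d=1 clk=0 h=0 j=1 a=0 k=1 g=1 f=0

4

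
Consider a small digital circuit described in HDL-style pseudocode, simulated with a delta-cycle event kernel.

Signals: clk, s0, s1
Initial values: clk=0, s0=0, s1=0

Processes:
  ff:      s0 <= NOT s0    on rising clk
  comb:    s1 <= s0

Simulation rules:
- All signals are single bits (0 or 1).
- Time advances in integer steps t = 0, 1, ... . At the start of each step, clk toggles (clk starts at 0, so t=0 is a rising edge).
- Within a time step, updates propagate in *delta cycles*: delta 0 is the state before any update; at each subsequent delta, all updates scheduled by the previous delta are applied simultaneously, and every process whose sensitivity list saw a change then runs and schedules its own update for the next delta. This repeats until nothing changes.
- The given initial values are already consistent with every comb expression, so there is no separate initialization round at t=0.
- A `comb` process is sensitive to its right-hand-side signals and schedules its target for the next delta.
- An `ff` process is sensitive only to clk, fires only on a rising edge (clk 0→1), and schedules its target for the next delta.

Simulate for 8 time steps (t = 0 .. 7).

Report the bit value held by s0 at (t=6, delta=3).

0

t0.Δ0 clk=0 s1=0 s0=0
t0.Δ1 clk=1 s1=0 s0=0
t0.Δ2 clk=1 s1=0 s0=1
t0.Δ3 clk=1 s1=1 s0=1
t1.Δ0 clk=1 s1=1 s0=1
t1.Δ1 clk=0 s1=1 s0=1
t2.Δ0 clk=0 s1=1 s0=1
t2.Δ1 clk=1 s1=1 s0=1
t2.Δ2 clk=1 s1=1 s0=0
t2.Δ3 clk=1 s1=0 s0=0
t3.Δ0 clk=1 s1=0 s0=0
t3.Δ1 clk=0 s1=0 s0=0
t4.Δ0 clk=0 s1=0 s0=0
t4.Δ1 clk=1 s1=0 s0=0
t4.Δ2 clk=1 s1=0 s0=1
t4.Δ3 clk=1 s1=1 s0=1
t5.Δ0 clk=1 s1=1 s0=1
t5.Δ1 clk=0 s1=1 s0=1
t6.Δ0 clk=0 s1=1 s0=1
t6.Δ1 clk=1 s1=1 s0=1
t6.Δ2 clk=1 s1=1 s0=0
t6.Δ3 clk=1 s1=0 s0=0
t7.Δ0 clk=1 s1=0 s0=0
t7.Δ1 clk=0 s1=0 s0=0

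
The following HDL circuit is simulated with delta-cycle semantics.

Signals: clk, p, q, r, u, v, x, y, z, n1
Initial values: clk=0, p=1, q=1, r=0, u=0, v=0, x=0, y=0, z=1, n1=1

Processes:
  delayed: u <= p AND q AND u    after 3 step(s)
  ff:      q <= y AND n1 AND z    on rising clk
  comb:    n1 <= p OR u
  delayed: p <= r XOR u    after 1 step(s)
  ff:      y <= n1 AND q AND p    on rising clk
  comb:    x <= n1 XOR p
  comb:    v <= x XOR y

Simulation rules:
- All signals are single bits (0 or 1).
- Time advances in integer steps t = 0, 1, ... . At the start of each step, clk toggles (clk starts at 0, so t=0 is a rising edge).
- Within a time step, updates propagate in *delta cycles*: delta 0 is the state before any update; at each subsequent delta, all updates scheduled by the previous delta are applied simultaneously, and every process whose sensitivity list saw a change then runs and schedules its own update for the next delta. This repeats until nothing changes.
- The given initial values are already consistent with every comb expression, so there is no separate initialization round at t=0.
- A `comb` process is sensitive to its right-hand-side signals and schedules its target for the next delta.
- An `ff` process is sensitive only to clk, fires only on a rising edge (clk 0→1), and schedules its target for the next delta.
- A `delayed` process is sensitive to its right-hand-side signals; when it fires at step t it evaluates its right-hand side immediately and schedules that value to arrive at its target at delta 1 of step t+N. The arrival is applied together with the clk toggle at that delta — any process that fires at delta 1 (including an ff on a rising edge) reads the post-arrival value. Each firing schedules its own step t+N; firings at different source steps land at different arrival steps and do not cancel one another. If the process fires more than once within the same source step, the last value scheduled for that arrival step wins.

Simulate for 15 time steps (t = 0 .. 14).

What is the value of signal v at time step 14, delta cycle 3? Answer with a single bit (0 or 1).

0

t0.Δ0 y=0 z=1 r=0 p=1 v=0 clk=0 x=0 u=0 n1=1 q=1
t0.Δ1 y=0 z=1 r=0 p=1 v=0 clk=1 x=0 u=0 n1=1 q=1
t0.Δ2 y=1 z=1 r=0 p=1 v=0 clk=1 x=0 u=0 n1=1 q=0
t0.Δ3 y=1 z=1 r=0 p=1 v=1 clk=1 x=0 u=0 n1=1 q=0
t1.Δ0 y=1 z=1 r=0 p=1 v=1 clk=1 x=0 u=0 n1=1 q=0
t1.Δ1 y=1 z=1 r=0 p=1 v=1 clk=0 x=0 u=0 n1=1 q=0
t2.Δ0 y=1 z=1 r=0 p=1 v=1 clk=0 x=0 u=0 n1=1 q=0
t2.Δ1 y=1 z=1 r=0 p=1 v=1 clk=1 x=0 u=0 n1=1 q=0
t2.Δ2 y=0 z=1 r=0 p=1 v=1 clk=1 x=0 u=0 n1=1 q=1
t2.Δ3 y=0 z=1 r=0 p=1 v=0 clk=1 x=0 u=0 n1=1 q=1
t3.Δ0 y=0 z=1 r=0 p=1 v=0 clk=1 x=0 u=0 n1=1 q=1
t3.Δ1 y=0 z=1 r=0 p=1 v=0 clk=0 x=0 u=0 n1=1 q=1
t4.Δ0 y=0 z=1 r=0 p=1 v=0 clk=0 x=0 u=0 n1=1 q=1
t4.Δ1 y=0 z=1 r=0 p=1 v=0 clk=1 x=0 u=0 n1=1 q=1
t4.Δ2 y=1 z=1 r=0 p=1 v=0 clk=1 x=0 u=0 n1=1 q=0
t4.Δ3 y=1 z=1 r=0 p=1 v=1 clk=1 x=0 u=0 n1=1 q=0
t5.Δ0 y=1 z=1 r=0 p=1 v=1 clk=1 x=0 u=0 n1=1 q=0
t5.Δ1 y=1 z=1 r=0 p=1 v=1 clk=0 x=0 u=0 n1=1 q=0
t6.Δ0 y=1 z=1 r=0 p=1 v=1 clk=0 x=0 u=0 n1=1 q=0
t6.Δ1 y=1 z=1 r=0 p=1 v=1 clk=1 x=0 u=0 n1=1 q=0
t6.Δ2 y=0 z=1 r=0 p=1 v=1 clk=1 x=0 u=0 n1=1 q=1
t6.Δ3 y=0 z=1 r=0 p=1 v=0 clk=1 x=0 u=0 n1=1 q=1
t7.Δ0 y=0 z=1 r=0 p=1 v=0 clk=1 x=0 u=0 n1=1 q=1
t7.Δ1 y=0 z=1 r=0 p=1 v=0 clk=0 x=0 u=0 n1=1 q=1
t8.Δ0 y=0 z=1 r=0 p=1 v=0 clk=0 x=0 u=0 n1=1 q=1
t8.Δ1 y=0 z=1 r=0 p=1 v=0 clk=1 x=0 u=0 n1=1 q=1
t8.Δ2 y=1 z=1 r=0 p=1 v=0 clk=1 x=0 u=0 n1=1 q=0
t8.Δ3 y=1 z=1 r=0 p=1 v=1 clk=1 x=0 u=0 n1=1 q=0
t9.Δ0 y=1 z=1 r=0 p=1 v=1 clk=1 x=0 u=0 n1=1 q=0
t9.Δ1 y=1 z=1 r=0 p=1 v=1 clk=0 x=0 u=0 n1=1 q=0
t10.Δ0 y=1 z=1 r=0 p=1 v=1 clk=0 x=0 u=0 n1=1 q=0
t10.Δ1 y=1 z=1 r=0 p=1 v=1 clk=1 x=0 u=0 n1=1 q=0
t10.Δ2 y=0 z=1 r=0 p=1 v=1 clk=1 x=0 u=0 n1=1 q=1
t10.Δ3 y=0 z=1 r=0 p=1 v=0 clk=1 x=0 u=0 n1=1 q=1
t11.Δ0 y=0 z=1 r=0 p=1 v=0 clk=1 x=0 u=0 n1=1 q=1
t11.Δ1 y=0 z=1 r=0 p=1 v=0 clk=0 x=0 u=0 n1=1 q=1
t12.Δ0 y=0 z=1 r=0 p=1 v=0 clk=0 x=0 u=0 n1=1 q=1
t12.Δ1 y=0 z=1 r=0 p=1 v=0 clk=1 x=0 u=0 n1=1 q=1
t12.Δ2 y=1 z=1 r=0 p=1 v=0 clk=1 x=0 u=0 n1=1 q=0
t12.Δ3 y=1 z=1 r=0 p=1 v=1 clk=1 x=0 u=0 n1=1 q=0
t13.Δ0 y=1 z=1 r=0 p=1 v=1 clk=1 x=0 u=0 n1=1 q=0
t13.Δ1 y=1 z=1 r=0 p=1 v=1 clk=0 x=0 u=0 n1=1 q=0
t14.Δ0 y=1 z=1 r=0 p=1 v=1 clk=0 x=0 u=0 n1=1 q=0
t14.Δ1 y=1 z=1 r=0 p=1 v=1 clk=1 x=0 u=0 n1=1 q=0
t14.Δ2 y=0 z=1 r=0 p=1 v=1 clk=1 x=0 u=0 n1=1 q=1
t14.Δ3 y=0 z=1 r=0 p=1 v=0 clk=1 x=0 u=0 n1=1 q=1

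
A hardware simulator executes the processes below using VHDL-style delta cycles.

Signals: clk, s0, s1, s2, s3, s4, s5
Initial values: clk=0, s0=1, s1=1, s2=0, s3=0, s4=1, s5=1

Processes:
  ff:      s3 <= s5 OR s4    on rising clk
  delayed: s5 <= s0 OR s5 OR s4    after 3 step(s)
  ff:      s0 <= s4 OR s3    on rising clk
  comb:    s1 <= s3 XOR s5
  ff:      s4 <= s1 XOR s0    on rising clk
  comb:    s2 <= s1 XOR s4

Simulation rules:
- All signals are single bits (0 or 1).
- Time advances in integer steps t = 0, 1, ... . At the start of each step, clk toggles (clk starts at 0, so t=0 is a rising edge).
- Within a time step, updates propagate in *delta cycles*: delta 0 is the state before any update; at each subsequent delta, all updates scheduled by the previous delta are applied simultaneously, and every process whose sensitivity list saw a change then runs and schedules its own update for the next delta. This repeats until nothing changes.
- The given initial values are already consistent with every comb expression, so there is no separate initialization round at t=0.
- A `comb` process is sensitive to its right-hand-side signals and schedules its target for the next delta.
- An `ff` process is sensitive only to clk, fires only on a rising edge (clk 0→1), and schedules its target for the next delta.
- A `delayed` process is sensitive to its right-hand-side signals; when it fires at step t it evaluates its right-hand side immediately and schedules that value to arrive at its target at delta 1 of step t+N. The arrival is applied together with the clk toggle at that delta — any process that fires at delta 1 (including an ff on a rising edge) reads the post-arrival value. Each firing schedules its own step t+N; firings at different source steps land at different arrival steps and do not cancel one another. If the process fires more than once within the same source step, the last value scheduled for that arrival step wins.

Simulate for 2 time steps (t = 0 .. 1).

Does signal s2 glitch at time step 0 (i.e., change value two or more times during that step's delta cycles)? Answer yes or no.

yes

[bits: s2,s4,s0,s1,s3,clk,s5]
t=0: Δ0=0111001 Δ1=0111011 Δ2=0011111 Δ3=1010111 Δ4=0010111 | 4Δ
t=1: Δ0=0010111 Δ1=0010101 | 1Δ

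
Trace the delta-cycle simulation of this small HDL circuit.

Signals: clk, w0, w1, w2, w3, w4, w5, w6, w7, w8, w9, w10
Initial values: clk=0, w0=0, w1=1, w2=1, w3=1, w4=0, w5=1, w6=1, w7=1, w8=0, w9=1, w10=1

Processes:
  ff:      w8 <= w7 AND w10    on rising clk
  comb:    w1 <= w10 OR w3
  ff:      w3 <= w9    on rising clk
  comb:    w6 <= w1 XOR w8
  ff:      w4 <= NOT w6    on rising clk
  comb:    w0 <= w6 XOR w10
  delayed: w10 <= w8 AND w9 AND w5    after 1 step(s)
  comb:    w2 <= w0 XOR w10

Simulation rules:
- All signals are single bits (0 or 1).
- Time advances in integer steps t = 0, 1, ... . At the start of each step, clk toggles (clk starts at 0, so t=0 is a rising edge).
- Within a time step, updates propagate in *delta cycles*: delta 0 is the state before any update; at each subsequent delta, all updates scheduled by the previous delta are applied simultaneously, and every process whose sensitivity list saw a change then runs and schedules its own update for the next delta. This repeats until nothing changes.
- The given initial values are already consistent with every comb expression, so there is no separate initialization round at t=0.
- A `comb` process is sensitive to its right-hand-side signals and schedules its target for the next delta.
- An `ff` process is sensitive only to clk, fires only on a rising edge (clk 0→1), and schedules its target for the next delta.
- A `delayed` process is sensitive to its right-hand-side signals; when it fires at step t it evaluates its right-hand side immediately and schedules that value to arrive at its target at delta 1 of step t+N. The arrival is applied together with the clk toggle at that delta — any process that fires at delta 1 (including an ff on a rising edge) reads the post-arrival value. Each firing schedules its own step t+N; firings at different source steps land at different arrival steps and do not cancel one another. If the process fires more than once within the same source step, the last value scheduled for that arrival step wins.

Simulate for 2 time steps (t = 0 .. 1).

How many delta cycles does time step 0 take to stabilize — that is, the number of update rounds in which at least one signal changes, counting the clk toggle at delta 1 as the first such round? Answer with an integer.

5

t=0 Δ0: w10=1 w2=1 w7=1 clk=0 w0=0 w8=0 w9=1 w6=1 w4=0 w5=1 w1=1 w3=1
  Δ1: clk:0→1
  Δ2: w8:0→1
  Δ3: w6:1→0
  Δ4: w0:0→1
  Δ5: w2:1→0
  (5Δ to stable)
t=1 Δ0: w10=1 w2=0 w7=1 clk=1 w0=1 w8=1 w9=1 w6=0 w4=0 w5=1 w1=1 w3=1
  Δ1: clk:1→0
  (1Δ to stable)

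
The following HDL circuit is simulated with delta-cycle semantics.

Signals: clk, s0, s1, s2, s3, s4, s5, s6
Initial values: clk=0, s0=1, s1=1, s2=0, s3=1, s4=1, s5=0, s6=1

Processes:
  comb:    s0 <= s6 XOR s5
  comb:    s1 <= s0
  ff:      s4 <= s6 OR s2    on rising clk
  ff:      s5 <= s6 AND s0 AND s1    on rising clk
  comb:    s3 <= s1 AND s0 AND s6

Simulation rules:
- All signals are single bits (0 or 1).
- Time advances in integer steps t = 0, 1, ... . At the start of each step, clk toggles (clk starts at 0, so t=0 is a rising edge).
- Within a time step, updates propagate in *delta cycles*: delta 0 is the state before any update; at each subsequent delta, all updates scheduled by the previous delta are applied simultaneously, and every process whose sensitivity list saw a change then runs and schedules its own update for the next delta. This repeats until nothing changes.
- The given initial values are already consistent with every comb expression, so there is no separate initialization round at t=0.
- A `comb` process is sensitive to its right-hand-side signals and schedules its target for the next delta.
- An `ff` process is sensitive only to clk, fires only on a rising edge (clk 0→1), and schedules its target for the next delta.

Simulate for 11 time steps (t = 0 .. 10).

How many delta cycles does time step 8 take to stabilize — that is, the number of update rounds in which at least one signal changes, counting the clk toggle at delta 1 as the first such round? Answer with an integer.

[bits: s4,s5,s6,clk,s2,s0,s3,s1]
t=0: Δ0=10100111 Δ1=10110111 Δ2=11110111 Δ3=11110011 Δ4=11110000 | 4Δ
t=1: Δ0=11110000 Δ1=11100000 | 1Δ
t=2: Δ0=11100000 Δ1=11110000 Δ2=10110000 Δ3=10110100 Δ4=10110101 Δ5=10110111 | 5Δ
t=3: Δ0=10110111 Δ1=10100111 | 1Δ
t=4: Δ0=10100111 Δ1=10110111 Δ2=11110111 Δ3=11110011 Δ4=11110000 | 4Δ
t=5: Δ0=11110000 Δ1=11100000 | 1Δ
t=6: Δ0=11100000 Δ1=11110000 Δ2=10110000 Δ3=10110100 Δ4=10110101 Δ5=10110111 | 5Δ
t=7: Δ0=10110111 Δ1=10100111 | 1Δ
t=8: Δ0=10100111 Δ1=10110111 Δ2=11110111 Δ3=11110011 Δ4=11110000 | 4Δ
t=9: Δ0=11110000 Δ1=11100000 | 1Δ
t=10: Δ0=11100000 Δ1=11110000 Δ2=10110000 Δ3=10110100 Δ4=10110101 Δ5=10110111 | 5Δ

4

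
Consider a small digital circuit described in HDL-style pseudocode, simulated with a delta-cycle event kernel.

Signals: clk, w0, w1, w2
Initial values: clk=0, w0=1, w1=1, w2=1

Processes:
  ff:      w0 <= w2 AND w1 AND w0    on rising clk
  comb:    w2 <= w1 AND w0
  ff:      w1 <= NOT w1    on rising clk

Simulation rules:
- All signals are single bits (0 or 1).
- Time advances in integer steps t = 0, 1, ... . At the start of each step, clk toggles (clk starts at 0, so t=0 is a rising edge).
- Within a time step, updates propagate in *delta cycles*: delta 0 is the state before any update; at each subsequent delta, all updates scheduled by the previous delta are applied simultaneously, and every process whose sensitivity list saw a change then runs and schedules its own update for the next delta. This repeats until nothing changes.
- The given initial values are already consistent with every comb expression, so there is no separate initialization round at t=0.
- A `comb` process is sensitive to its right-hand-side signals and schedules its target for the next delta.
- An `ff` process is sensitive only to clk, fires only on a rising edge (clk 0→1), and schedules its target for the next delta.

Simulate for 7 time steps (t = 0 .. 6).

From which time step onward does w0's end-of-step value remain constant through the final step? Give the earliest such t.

2

t=0 Δ0: w2=1 clk=0 w0=1 w1=1
  Δ1: clk:0→1
  Δ2: w1:1→0
  Δ3: w2:1→0
  (3Δ to stable)
t=1 Δ0: w2=0 clk=1 w0=1 w1=0
  Δ1: clk:1→0
  (1Δ to stable)
t=2 Δ0: w2=0 clk=0 w0=1 w1=0
  Δ1: clk:0→1
  Δ2: w0:1→0, w1:0→1
  (2Δ to stable)
t=3 Δ0: w2=0 clk=1 w0=0 w1=1
  Δ1: clk:1→0
  (1Δ to stable)
t=4 Δ0: w2=0 clk=0 w0=0 w1=1
  Δ1: clk:0→1
  Δ2: w1:1→0
  (2Δ to stable)
t=5 Δ0: w2=0 clk=1 w0=0 w1=0
  Δ1: clk:1→0
  (1Δ to stable)
t=6 Δ0: w2=0 clk=0 w0=0 w1=0
  Δ1: clk:0→1
  Δ2: w1:0→1
  (2Δ to stable)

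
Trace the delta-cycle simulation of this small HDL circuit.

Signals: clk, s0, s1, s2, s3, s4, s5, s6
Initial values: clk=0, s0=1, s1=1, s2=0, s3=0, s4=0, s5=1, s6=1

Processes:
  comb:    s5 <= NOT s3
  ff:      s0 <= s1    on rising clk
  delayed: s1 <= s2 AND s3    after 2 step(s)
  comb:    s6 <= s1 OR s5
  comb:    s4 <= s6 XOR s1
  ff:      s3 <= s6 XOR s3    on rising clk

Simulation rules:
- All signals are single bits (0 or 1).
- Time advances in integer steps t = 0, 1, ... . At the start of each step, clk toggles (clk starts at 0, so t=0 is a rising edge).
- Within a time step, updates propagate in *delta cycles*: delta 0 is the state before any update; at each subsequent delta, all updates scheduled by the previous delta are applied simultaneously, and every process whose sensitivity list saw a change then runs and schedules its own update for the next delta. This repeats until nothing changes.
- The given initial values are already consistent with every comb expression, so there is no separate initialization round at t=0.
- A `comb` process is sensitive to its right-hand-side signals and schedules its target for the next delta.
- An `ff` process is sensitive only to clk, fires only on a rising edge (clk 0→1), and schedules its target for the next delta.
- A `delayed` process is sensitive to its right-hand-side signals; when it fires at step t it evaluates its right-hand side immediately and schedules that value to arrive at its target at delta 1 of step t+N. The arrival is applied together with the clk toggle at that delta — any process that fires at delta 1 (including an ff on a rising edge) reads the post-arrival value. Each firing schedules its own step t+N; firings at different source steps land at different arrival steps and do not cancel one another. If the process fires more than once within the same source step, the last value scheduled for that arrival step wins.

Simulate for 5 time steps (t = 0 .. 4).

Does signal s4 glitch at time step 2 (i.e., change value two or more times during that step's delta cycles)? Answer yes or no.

yes

[bits: s6,s5,s3,clk,s2,s0,s1,s4]
t=0: Δ0=11000110 Δ1=11010110 Δ2=11110110 Δ3=10110110 | 3Δ
t=1: Δ0=10110110 Δ1=10100110 | 1Δ
t=2: Δ0=10100110 Δ1=10110100 Δ2=00010001 Δ3=01010000 Δ4=11010000 Δ5=11010001 | 5Δ
t=3: Δ0=11010001 Δ1=11000001 | 1Δ
t=4: Δ0=11000001 Δ1=11010001 Δ2=11110001 Δ3=10110001 Δ4=00110001 Δ5=00110000 | 5Δ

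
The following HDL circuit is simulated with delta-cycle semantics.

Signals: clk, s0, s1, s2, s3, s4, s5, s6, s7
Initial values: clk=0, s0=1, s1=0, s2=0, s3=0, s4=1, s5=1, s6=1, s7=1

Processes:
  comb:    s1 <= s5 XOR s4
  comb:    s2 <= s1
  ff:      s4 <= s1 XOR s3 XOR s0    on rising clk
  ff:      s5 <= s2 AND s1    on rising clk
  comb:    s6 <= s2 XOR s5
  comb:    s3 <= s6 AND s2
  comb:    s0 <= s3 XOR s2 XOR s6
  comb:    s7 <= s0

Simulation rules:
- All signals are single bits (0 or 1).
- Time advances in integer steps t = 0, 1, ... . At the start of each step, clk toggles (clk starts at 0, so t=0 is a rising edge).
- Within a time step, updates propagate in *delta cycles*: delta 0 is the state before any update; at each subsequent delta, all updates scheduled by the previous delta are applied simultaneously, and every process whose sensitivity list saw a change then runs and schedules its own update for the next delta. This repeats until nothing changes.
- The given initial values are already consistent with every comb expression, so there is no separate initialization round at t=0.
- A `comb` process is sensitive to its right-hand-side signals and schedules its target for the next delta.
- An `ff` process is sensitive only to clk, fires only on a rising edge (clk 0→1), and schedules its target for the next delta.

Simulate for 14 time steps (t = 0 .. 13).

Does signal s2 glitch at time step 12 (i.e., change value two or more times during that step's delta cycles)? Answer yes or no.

no

[bits: s3,s0,s1,s2,s6,clk,s4,s7,s5]
t=0: Δ0=010010111 Δ1=010011111 Δ2=010011110 Δ3=011001110 Δ4=001101110 Δ5=011111100 Δ6=101111110 Δ7=111111100 Δ8=111111110 | 8Δ
t=1: Δ0=111111110 Δ1=111110110 | 1Δ
t=2: Δ0=111110110 Δ1=111111110 Δ2=111111111 Δ3=110101111 Δ4=000001111 Δ5=000011101 Δ6=010011101 Δ7=010011111 | 7Δ
t=3: Δ0=010011111 Δ1=010010111 | 1Δ
t=4: Δ0=010010111 Δ1=010011111 Δ2=010011110 Δ3=011001110 Δ4=001101110 Δ5=011111100 Δ6=101111110 Δ7=111111100 Δ8=111111110 | 8Δ
t=5: Δ0=111111110 Δ1=111110110 | 1Δ
t=6: Δ0=111110110 Δ1=111111110 Δ2=111111111 Δ3=110101111 Δ4=000001111 Δ5=000011101 Δ6=010011101 Δ7=010011111 | 7Δ
t=7: Δ0=010011111 Δ1=010010111 | 1Δ
t=8: Δ0=010010111 Δ1=010011111 Δ2=010011110 Δ3=011001110 Δ4=001101110 Δ5=011111100 Δ6=101111110 Δ7=111111100 Δ8=111111110 | 8Δ
t=9: Δ0=111111110 Δ1=111110110 | 1Δ
t=10: Δ0=111110110 Δ1=111111110 Δ2=111111111 Δ3=110101111 Δ4=000001111 Δ5=000011101 Δ6=010011101 Δ7=010011111 | 7Δ
t=11: Δ0=010011111 Δ1=010010111 | 1Δ
t=12: Δ0=010010111 Δ1=010011111 Δ2=010011110 Δ3=011001110 Δ4=001101110 Δ5=011111100 Δ6=101111110 Δ7=111111100 Δ8=111111110 | 8Δ
t=13: Δ0=111111110 Δ1=111110110 | 1Δ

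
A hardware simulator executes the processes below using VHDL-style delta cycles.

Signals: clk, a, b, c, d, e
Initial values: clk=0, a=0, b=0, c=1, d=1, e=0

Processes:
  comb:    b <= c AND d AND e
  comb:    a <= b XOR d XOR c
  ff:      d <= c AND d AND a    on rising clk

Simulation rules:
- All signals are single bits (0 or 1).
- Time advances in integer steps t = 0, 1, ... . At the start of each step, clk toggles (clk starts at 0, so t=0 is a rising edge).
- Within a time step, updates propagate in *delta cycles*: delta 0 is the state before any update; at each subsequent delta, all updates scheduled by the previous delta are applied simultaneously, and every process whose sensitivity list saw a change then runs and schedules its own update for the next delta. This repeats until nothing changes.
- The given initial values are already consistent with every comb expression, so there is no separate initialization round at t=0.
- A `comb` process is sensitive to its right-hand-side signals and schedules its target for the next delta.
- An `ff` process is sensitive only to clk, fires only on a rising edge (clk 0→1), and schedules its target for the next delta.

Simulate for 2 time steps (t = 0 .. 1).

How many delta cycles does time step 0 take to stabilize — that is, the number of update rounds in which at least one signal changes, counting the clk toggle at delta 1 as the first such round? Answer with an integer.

3

t=0 Δ0: e=0 c=1 d=1 clk=0 a=0 b=0
  Δ1: clk:0→1
  Δ2: d:1→0
  Δ3: a:0→1
  (3Δ to stable)
t=1 Δ0: e=0 c=1 d=0 clk=1 a=1 b=0
  Δ1: clk:1→0
  (1Δ to stable)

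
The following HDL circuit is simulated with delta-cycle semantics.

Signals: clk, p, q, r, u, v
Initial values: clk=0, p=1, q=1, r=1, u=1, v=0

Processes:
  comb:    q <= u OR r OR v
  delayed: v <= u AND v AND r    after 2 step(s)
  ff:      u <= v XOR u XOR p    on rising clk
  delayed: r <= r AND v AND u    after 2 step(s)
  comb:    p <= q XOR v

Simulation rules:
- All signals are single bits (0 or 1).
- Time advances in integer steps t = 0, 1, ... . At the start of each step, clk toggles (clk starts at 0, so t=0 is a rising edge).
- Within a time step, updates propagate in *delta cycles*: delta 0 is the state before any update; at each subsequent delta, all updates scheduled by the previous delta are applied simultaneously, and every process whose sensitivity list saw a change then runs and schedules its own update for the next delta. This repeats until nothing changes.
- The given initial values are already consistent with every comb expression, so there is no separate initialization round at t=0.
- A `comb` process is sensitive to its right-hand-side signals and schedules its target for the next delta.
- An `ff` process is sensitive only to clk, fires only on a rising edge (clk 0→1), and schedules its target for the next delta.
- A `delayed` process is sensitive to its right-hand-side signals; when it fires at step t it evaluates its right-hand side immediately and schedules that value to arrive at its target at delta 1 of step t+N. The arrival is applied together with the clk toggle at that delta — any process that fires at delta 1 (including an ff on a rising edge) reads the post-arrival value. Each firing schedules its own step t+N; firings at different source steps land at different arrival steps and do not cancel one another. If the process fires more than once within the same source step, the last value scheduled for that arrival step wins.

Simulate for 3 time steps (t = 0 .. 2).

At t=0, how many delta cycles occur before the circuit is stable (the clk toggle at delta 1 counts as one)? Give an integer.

t=0 Δ0: p=1 v=0 r=1 clk=0 u=1 q=1
  Δ1: clk:0→1
  Δ2: u:1→0
  (2Δ to stable)
t=1 Δ0: p=1 v=0 r=1 clk=1 u=0 q=1
  Δ1: clk:1→0
  (1Δ to stable)
t=2 Δ0: p=1 v=0 r=1 clk=0 u=0 q=1
  Δ1: r:1→0, clk:0→1
  Δ2: u:0→1, q:1→0
  Δ3: p:1→0, q:0→1
  Δ4: p:0→1
  (4Δ to stable)

2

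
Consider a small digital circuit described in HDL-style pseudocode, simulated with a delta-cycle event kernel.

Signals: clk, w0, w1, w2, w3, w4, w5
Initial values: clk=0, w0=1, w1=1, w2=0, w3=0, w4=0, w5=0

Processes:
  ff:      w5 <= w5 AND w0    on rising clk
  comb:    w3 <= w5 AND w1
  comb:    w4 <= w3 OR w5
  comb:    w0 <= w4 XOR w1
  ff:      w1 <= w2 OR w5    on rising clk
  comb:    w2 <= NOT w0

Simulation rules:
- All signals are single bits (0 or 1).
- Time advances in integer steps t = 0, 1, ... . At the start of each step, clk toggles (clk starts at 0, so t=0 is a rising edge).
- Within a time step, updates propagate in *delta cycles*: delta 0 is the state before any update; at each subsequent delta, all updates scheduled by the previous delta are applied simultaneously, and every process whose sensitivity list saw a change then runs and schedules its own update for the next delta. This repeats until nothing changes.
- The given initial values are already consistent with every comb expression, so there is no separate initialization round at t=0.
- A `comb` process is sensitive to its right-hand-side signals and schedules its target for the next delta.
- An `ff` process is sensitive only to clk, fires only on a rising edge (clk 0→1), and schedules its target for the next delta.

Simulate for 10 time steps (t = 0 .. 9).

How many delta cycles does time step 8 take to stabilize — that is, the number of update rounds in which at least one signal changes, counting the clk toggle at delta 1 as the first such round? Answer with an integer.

4

[bits: w5,w0,w4,w3,w1,clk,w2]
t=0: Δ0=0100100 Δ1=0100110 Δ2=0100010 Δ3=0000010 Δ4=0000011 | 4Δ
t=1: Δ0=0000011 Δ1=0000001 | 1Δ
t=2: Δ0=0000001 Δ1=0000011 Δ2=0000111 Δ3=0100111 Δ4=0100110 | 4Δ
t=3: Δ0=0100110 Δ1=0100100 | 1Δ
t=4: Δ0=0100100 Δ1=0100110 Δ2=0100010 Δ3=0000010 Δ4=0000011 | 4Δ
t=5: Δ0=0000011 Δ1=0000001 | 1Δ
t=6: Δ0=0000001 Δ1=0000011 Δ2=0000111 Δ3=0100111 Δ4=0100110 | 4Δ
t=7: Δ0=0100110 Δ1=0100100 | 1Δ
t=8: Δ0=0100100 Δ1=0100110 Δ2=0100010 Δ3=0000010 Δ4=0000011 | 4Δ
t=9: Δ0=0000011 Δ1=0000001 | 1Δ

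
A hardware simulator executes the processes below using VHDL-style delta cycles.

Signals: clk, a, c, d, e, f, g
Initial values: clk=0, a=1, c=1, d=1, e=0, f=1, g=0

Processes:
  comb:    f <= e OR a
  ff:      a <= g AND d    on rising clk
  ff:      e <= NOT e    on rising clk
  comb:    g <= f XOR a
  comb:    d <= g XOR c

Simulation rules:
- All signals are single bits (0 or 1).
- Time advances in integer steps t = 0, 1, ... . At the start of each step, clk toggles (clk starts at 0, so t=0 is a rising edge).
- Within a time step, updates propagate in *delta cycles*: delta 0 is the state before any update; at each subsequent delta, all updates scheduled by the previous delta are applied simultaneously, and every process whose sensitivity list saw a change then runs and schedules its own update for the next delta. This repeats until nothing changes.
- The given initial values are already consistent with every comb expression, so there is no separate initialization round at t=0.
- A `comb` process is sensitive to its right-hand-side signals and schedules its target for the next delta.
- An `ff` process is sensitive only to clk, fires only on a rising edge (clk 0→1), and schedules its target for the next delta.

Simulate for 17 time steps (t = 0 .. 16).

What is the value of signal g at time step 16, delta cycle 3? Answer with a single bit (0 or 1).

[bits: e,d,f,c,clk,a,g]
t=0: Δ0=0111010 Δ1=0111110 Δ2=1111100 Δ3=1111101 Δ4=1011101 | 4Δ
t=1: Δ0=1011101 Δ1=1011001 | 1Δ
t=2: Δ0=1011001 Δ1=1011101 Δ2=0011101 Δ3=0001101 Δ4=0001100 Δ5=0101100 | 5Δ
t=3: Δ0=0101100 Δ1=0101000 | 1Δ
t=4: Δ0=0101000 Δ1=0101100 Δ2=1101100 Δ3=1111100 Δ4=1111101 Δ5=1011101 | 5Δ
t=5: Δ0=1011101 Δ1=1011001 | 1Δ
t=6: Δ0=1011001 Δ1=1011101 Δ2=0011101 Δ3=0001101 Δ4=0001100 Δ5=0101100 | 5Δ
t=7: Δ0=0101100 Δ1=0101000 | 1Δ
t=8: Δ0=0101000 Δ1=0101100 Δ2=1101100 Δ3=1111100 Δ4=1111101 Δ5=1011101 | 5Δ
t=9: Δ0=1011101 Δ1=1011001 | 1Δ
t=10: Δ0=1011001 Δ1=1011101 Δ2=0011101 Δ3=0001101 Δ4=0001100 Δ5=0101100 | 5Δ
t=11: Δ0=0101100 Δ1=0101000 | 1Δ
t=12: Δ0=0101000 Δ1=0101100 Δ2=1101100 Δ3=1111100 Δ4=1111101 Δ5=1011101 | 5Δ
t=13: Δ0=1011101 Δ1=1011001 | 1Δ
t=14: Δ0=1011001 Δ1=1011101 Δ2=0011101 Δ3=0001101 Δ4=0001100 Δ5=0101100 | 5Δ
t=15: Δ0=0101100 Δ1=0101000 | 1Δ
t=16: Δ0=0101000 Δ1=0101100 Δ2=1101100 Δ3=1111100 Δ4=1111101 Δ5=1011101 | 5Δ

0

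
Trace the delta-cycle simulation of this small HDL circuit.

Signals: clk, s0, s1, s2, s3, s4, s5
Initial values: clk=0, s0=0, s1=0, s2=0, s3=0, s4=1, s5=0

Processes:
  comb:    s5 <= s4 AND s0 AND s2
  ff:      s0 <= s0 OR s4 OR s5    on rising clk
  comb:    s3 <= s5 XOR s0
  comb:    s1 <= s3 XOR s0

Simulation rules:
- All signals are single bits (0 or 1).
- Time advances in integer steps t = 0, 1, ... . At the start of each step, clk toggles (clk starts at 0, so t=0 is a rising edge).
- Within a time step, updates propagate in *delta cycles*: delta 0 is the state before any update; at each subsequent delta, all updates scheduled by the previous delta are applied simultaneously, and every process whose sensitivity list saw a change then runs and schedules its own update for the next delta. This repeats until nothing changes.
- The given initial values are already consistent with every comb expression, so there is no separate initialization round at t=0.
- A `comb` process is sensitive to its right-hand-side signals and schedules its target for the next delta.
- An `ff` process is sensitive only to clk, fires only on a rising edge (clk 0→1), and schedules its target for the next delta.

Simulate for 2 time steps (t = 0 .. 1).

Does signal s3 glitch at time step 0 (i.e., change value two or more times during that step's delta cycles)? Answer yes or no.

no

[bits: s3,s1,s2,s5,s0,clk,s4]
t=0: Δ0=0000001 Δ1=0000011 Δ2=0000111 Δ3=1100111 Δ4=1000111 | 4Δ
t=1: Δ0=1000111 Δ1=1000101 | 1Δ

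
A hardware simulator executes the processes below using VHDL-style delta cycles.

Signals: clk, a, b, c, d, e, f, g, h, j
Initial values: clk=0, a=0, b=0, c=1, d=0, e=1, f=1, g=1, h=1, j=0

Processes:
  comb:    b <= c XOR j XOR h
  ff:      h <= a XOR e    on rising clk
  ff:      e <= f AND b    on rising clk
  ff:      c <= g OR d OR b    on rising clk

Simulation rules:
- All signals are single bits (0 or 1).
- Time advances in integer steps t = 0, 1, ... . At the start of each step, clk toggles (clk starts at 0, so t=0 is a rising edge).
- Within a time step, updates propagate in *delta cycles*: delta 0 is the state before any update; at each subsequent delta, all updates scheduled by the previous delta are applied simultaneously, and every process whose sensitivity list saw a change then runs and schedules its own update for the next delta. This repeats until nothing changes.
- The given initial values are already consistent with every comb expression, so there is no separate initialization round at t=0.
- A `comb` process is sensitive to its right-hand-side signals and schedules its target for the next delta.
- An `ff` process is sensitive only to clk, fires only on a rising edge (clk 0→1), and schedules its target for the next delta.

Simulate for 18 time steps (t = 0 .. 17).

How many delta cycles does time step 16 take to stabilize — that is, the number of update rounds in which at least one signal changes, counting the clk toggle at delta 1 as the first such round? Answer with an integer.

2

t0.Δ0 g=1 b=0 clk=0 h=1 c=1 f=1 d=0 a=0 e=1 j=0
t0.Δ1 g=1 b=0 clk=1 h=1 c=1 f=1 d=0 a=0 e=1 j=0
t0.Δ2 g=1 b=0 clk=1 h=1 c=1 f=1 d=0 a=0 e=0 j=0
t1.Δ0 g=1 b=0 clk=1 h=1 c=1 f=1 d=0 a=0 e=0 j=0
t1.Δ1 g=1 b=0 clk=0 h=1 c=1 f=1 d=0 a=0 e=0 j=0
t2.Δ0 g=1 b=0 clk=0 h=1 c=1 f=1 d=0 a=0 e=0 j=0
t2.Δ1 g=1 b=0 clk=1 h=1 c=1 f=1 d=0 a=0 e=0 j=0
t2.Δ2 g=1 b=0 clk=1 h=0 c=1 f=1 d=0 a=0 e=0 j=0
t2.Δ3 g=1 b=1 clk=1 h=0 c=1 f=1 d=0 a=0 e=0 j=0
t3.Δ0 g=1 b=1 clk=1 h=0 c=1 f=1 d=0 a=0 e=0 j=0
t3.Δ1 g=1 b=1 clk=0 h=0 c=1 f=1 d=0 a=0 e=0 j=0
t4.Δ0 g=1 b=1 clk=0 h=0 c=1 f=1 d=0 a=0 e=0 j=0
t4.Δ1 g=1 b=1 clk=1 h=0 c=1 f=1 d=0 a=0 e=0 j=0
t4.Δ2 g=1 b=1 clk=1 h=0 c=1 f=1 d=0 a=0 e=1 j=0
t5.Δ0 g=1 b=1 clk=1 h=0 c=1 f=1 d=0 a=0 e=1 j=0
t5.Δ1 g=1 b=1 clk=0 h=0 c=1 f=1 d=0 a=0 e=1 j=0
t6.Δ0 g=1 b=1 clk=0 h=0 c=1 f=1 d=0 a=0 e=1 j=0
t6.Δ1 g=1 b=1 clk=1 h=0 c=1 f=1 d=0 a=0 e=1 j=0
t6.Δ2 g=1 b=1 clk=1 h=1 c=1 f=1 d=0 a=0 e=1 j=0
t6.Δ3 g=1 b=0 clk=1 h=1 c=1 f=1 d=0 a=0 e=1 j=0
t7.Δ0 g=1 b=0 clk=1 h=1 c=1 f=1 d=0 a=0 e=1 j=0
t7.Δ1 g=1 b=0 clk=0 h=1 c=1 f=1 d=0 a=0 e=1 j=0
t8.Δ0 g=1 b=0 clk=0 h=1 c=1 f=1 d=0 a=0 e=1 j=0
t8.Δ1 g=1 b=0 clk=1 h=1 c=1 f=1 d=0 a=0 e=1 j=0
t8.Δ2 g=1 b=0 clk=1 h=1 c=1 f=1 d=0 a=0 e=0 j=0
t9.Δ0 g=1 b=0 clk=1 h=1 c=1 f=1 d=0 a=0 e=0 j=0
t9.Δ1 g=1 b=0 clk=0 h=1 c=1 f=1 d=0 a=0 e=0 j=0
t10.Δ0 g=1 b=0 clk=0 h=1 c=1 f=1 d=0 a=0 e=0 j=0
t10.Δ1 g=1 b=0 clk=1 h=1 c=1 f=1 d=0 a=0 e=0 j=0
t10.Δ2 g=1 b=0 clk=1 h=0 c=1 f=1 d=0 a=0 e=0 j=0
t10.Δ3 g=1 b=1 clk=1 h=0 c=1 f=1 d=0 a=0 e=0 j=0
t11.Δ0 g=1 b=1 clk=1 h=0 c=1 f=1 d=0 a=0 e=0 j=0
t11.Δ1 g=1 b=1 clk=0 h=0 c=1 f=1 d=0 a=0 e=0 j=0
t12.Δ0 g=1 b=1 clk=0 h=0 c=1 f=1 d=0 a=0 e=0 j=0
t12.Δ1 g=1 b=1 clk=1 h=0 c=1 f=1 d=0 a=0 e=0 j=0
t12.Δ2 g=1 b=1 clk=1 h=0 c=1 f=1 d=0 a=0 e=1 j=0
t13.Δ0 g=1 b=1 clk=1 h=0 c=1 f=1 d=0 a=0 e=1 j=0
t13.Δ1 g=1 b=1 clk=0 h=0 c=1 f=1 d=0 a=0 e=1 j=0
t14.Δ0 g=1 b=1 clk=0 h=0 c=1 f=1 d=0 a=0 e=1 j=0
t14.Δ1 g=1 b=1 clk=1 h=0 c=1 f=1 d=0 a=0 e=1 j=0
t14.Δ2 g=1 b=1 clk=1 h=1 c=1 f=1 d=0 a=0 e=1 j=0
t14.Δ3 g=1 b=0 clk=1 h=1 c=1 f=1 d=0 a=0 e=1 j=0
t15.Δ0 g=1 b=0 clk=1 h=1 c=1 f=1 d=0 a=0 e=1 j=0
t15.Δ1 g=1 b=0 clk=0 h=1 c=1 f=1 d=0 a=0 e=1 j=0
t16.Δ0 g=1 b=0 clk=0 h=1 c=1 f=1 d=0 a=0 e=1 j=0
t16.Δ1 g=1 b=0 clk=1 h=1 c=1 f=1 d=0 a=0 e=1 j=0
t16.Δ2 g=1 b=0 clk=1 h=1 c=1 f=1 d=0 a=0 e=0 j=0
t17.Δ0 g=1 b=0 clk=1 h=1 c=1 f=1 d=0 a=0 e=0 j=0
t17.Δ1 g=1 b=0 clk=0 h=1 c=1 f=1 d=0 a=0 e=0 j=0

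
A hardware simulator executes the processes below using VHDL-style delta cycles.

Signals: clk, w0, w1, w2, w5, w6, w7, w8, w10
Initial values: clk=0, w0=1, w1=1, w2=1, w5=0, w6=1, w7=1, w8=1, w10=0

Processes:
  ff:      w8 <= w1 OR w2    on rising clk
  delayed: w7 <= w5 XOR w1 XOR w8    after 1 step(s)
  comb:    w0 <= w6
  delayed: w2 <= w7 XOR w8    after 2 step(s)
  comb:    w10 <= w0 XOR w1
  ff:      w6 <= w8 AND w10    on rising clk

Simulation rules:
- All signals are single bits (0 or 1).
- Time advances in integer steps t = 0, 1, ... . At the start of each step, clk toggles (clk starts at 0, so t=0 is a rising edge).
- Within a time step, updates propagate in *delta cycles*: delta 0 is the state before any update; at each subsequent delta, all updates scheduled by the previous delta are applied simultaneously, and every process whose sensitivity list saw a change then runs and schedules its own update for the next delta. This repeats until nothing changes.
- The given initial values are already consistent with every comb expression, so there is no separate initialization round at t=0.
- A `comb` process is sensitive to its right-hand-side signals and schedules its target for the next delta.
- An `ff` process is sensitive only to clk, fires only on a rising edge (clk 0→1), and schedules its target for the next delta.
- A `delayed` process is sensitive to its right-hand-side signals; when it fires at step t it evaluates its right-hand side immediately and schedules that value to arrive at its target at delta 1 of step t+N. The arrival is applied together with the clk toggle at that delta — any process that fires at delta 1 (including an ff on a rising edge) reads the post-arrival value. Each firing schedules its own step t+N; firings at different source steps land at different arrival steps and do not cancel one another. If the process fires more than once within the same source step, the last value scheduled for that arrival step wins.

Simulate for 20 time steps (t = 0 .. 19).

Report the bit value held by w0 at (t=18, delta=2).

0

t0.Δ0 w2=1 w7=1 w8=1 w1=1 w5=0 w10=0 w6=1 clk=0 w0=1
t0.Δ1 w2=1 w7=1 w8=1 w1=1 w5=0 w10=0 w6=1 clk=1 w0=1
t0.Δ2 w2=1 w7=1 w8=1 w1=1 w5=0 w10=0 w6=0 clk=1 w0=1
t0.Δ3 w2=1 w7=1 w8=1 w1=1 w5=0 w10=0 w6=0 clk=1 w0=0
t0.Δ4 w2=1 w7=1 w8=1 w1=1 w5=0 w10=1 w6=0 clk=1 w0=0
t1.Δ0 w2=1 w7=1 w8=1 w1=1 w5=0 w10=1 w6=0 clk=1 w0=0
t1.Δ1 w2=1 w7=1 w8=1 w1=1 w5=0 w10=1 w6=0 clk=0 w0=0
t2.Δ0 w2=1 w7=1 w8=1 w1=1 w5=0 w10=1 w6=0 clk=0 w0=0
t2.Δ1 w2=1 w7=1 w8=1 w1=1 w5=0 w10=1 w6=0 clk=1 w0=0
t2.Δ2 w2=1 w7=1 w8=1 w1=1 w5=0 w10=1 w6=1 clk=1 w0=0
t2.Δ3 w2=1 w7=1 w8=1 w1=1 w5=0 w10=1 w6=1 clk=1 w0=1
t2.Δ4 w2=1 w7=1 w8=1 w1=1 w5=0 w10=0 w6=1 clk=1 w0=1
t3.Δ0 w2=1 w7=1 w8=1 w1=1 w5=0 w10=0 w6=1 clk=1 w0=1
t3.Δ1 w2=1 w7=1 w8=1 w1=1 w5=0 w10=0 w6=1 clk=0 w0=1
t4.Δ0 w2=1 w7=1 w8=1 w1=1 w5=0 w10=0 w6=1 clk=0 w0=1
t4.Δ1 w2=1 w7=1 w8=1 w1=1 w5=0 w10=0 w6=1 clk=1 w0=1
t4.Δ2 w2=1 w7=1 w8=1 w1=1 w5=0 w10=0 w6=0 clk=1 w0=1
t4.Δ3 w2=1 w7=1 w8=1 w1=1 w5=0 w10=0 w6=0 clk=1 w0=0
t4.Δ4 w2=1 w7=1 w8=1 w1=1 w5=0 w10=1 w6=0 clk=1 w0=0
t5.Δ0 w2=1 w7=1 w8=1 w1=1 w5=0 w10=1 w6=0 clk=1 w0=0
t5.Δ1 w2=1 w7=1 w8=1 w1=1 w5=0 w10=1 w6=0 clk=0 w0=0
t6.Δ0 w2=1 w7=1 w8=1 w1=1 w5=0 w10=1 w6=0 clk=0 w0=0
t6.Δ1 w2=1 w7=1 w8=1 w1=1 w5=0 w10=1 w6=0 clk=1 w0=0
t6.Δ2 w2=1 w7=1 w8=1 w1=1 w5=0 w10=1 w6=1 clk=1 w0=0
t6.Δ3 w2=1 w7=1 w8=1 w1=1 w5=0 w10=1 w6=1 clk=1 w0=1
t6.Δ4 w2=1 w7=1 w8=1 w1=1 w5=0 w10=0 w6=1 clk=1 w0=1
t7.Δ0 w2=1 w7=1 w8=1 w1=1 w5=0 w10=0 w6=1 clk=1 w0=1
t7.Δ1 w2=1 w7=1 w8=1 w1=1 w5=0 w10=0 w6=1 clk=0 w0=1
t8.Δ0 w2=1 w7=1 w8=1 w1=1 w5=0 w10=0 w6=1 clk=0 w0=1
t8.Δ1 w2=1 w7=1 w8=1 w1=1 w5=0 w10=0 w6=1 clk=1 w0=1
t8.Δ2 w2=1 w7=1 w8=1 w1=1 w5=0 w10=0 w6=0 clk=1 w0=1
t8.Δ3 w2=1 w7=1 w8=1 w1=1 w5=0 w10=0 w6=0 clk=1 w0=0
t8.Δ4 w2=1 w7=1 w8=1 w1=1 w5=0 w10=1 w6=0 clk=1 w0=0
t9.Δ0 w2=1 w7=1 w8=1 w1=1 w5=0 w10=1 w6=0 clk=1 w0=0
t9.Δ1 w2=1 w7=1 w8=1 w1=1 w5=0 w10=1 w6=0 clk=0 w0=0
t10.Δ0 w2=1 w7=1 w8=1 w1=1 w5=0 w10=1 w6=0 clk=0 w0=0
t10.Δ1 w2=1 w7=1 w8=1 w1=1 w5=0 w10=1 w6=0 clk=1 w0=0
t10.Δ2 w2=1 w7=1 w8=1 w1=1 w5=0 w10=1 w6=1 clk=1 w0=0
t10.Δ3 w2=1 w7=1 w8=1 w1=1 w5=0 w10=1 w6=1 clk=1 w0=1
t10.Δ4 w2=1 w7=1 w8=1 w1=1 w5=0 w10=0 w6=1 clk=1 w0=1
t11.Δ0 w2=1 w7=1 w8=1 w1=1 w5=0 w10=0 w6=1 clk=1 w0=1
t11.Δ1 w2=1 w7=1 w8=1 w1=1 w5=0 w10=0 w6=1 clk=0 w0=1
t12.Δ0 w2=1 w7=1 w8=1 w1=1 w5=0 w10=0 w6=1 clk=0 w0=1
t12.Δ1 w2=1 w7=1 w8=1 w1=1 w5=0 w10=0 w6=1 clk=1 w0=1
t12.Δ2 w2=1 w7=1 w8=1 w1=1 w5=0 w10=0 w6=0 clk=1 w0=1
t12.Δ3 w2=1 w7=1 w8=1 w1=1 w5=0 w10=0 w6=0 clk=1 w0=0
t12.Δ4 w2=1 w7=1 w8=1 w1=1 w5=0 w10=1 w6=0 clk=1 w0=0
t13.Δ0 w2=1 w7=1 w8=1 w1=1 w5=0 w10=1 w6=0 clk=1 w0=0
t13.Δ1 w2=1 w7=1 w8=1 w1=1 w5=0 w10=1 w6=0 clk=0 w0=0
t14.Δ0 w2=1 w7=1 w8=1 w1=1 w5=0 w10=1 w6=0 clk=0 w0=0
t14.Δ1 w2=1 w7=1 w8=1 w1=1 w5=0 w10=1 w6=0 clk=1 w0=0
t14.Δ2 w2=1 w7=1 w8=1 w1=1 w5=0 w10=1 w6=1 clk=1 w0=0
t14.Δ3 w2=1 w7=1 w8=1 w1=1 w5=0 w10=1 w6=1 clk=1 w0=1
t14.Δ4 w2=1 w7=1 w8=1 w1=1 w5=0 w10=0 w6=1 clk=1 w0=1
t15.Δ0 w2=1 w7=1 w8=1 w1=1 w5=0 w10=0 w6=1 clk=1 w0=1
t15.Δ1 w2=1 w7=1 w8=1 w1=1 w5=0 w10=0 w6=1 clk=0 w0=1
t16.Δ0 w2=1 w7=1 w8=1 w1=1 w5=0 w10=0 w6=1 clk=0 w0=1
t16.Δ1 w2=1 w7=1 w8=1 w1=1 w5=0 w10=0 w6=1 clk=1 w0=1
t16.Δ2 w2=1 w7=1 w8=1 w1=1 w5=0 w10=0 w6=0 clk=1 w0=1
t16.Δ3 w2=1 w7=1 w8=1 w1=1 w5=0 w10=0 w6=0 clk=1 w0=0
t16.Δ4 w2=1 w7=1 w8=1 w1=1 w5=0 w10=1 w6=0 clk=1 w0=0
t17.Δ0 w2=1 w7=1 w8=1 w1=1 w5=0 w10=1 w6=0 clk=1 w0=0
t17.Δ1 w2=1 w7=1 w8=1 w1=1 w5=0 w10=1 w6=0 clk=0 w0=0
t18.Δ0 w2=1 w7=1 w8=1 w1=1 w5=0 w10=1 w6=0 clk=0 w0=0
t18.Δ1 w2=1 w7=1 w8=1 w1=1 w5=0 w10=1 w6=0 clk=1 w0=0
t18.Δ2 w2=1 w7=1 w8=1 w1=1 w5=0 w10=1 w6=1 clk=1 w0=0
t18.Δ3 w2=1 w7=1 w8=1 w1=1 w5=0 w10=1 w6=1 clk=1 w0=1
t18.Δ4 w2=1 w7=1 w8=1 w1=1 w5=0 w10=0 w6=1 clk=1 w0=1
t19.Δ0 w2=1 w7=1 w8=1 w1=1 w5=0 w10=0 w6=1 clk=1 w0=1
t19.Δ1 w2=1 w7=1 w8=1 w1=1 w5=0 w10=0 w6=1 clk=0 w0=1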